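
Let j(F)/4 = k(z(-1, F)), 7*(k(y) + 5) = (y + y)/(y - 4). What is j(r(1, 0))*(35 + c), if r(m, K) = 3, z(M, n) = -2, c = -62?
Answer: 3708/7 ≈ 529.71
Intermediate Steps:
k(y) = -5 + 2*y/(7*(-4 + y)) (k(y) = -5 + ((y + y)/(y - 4))/7 = -5 + ((2*y)/(-4 + y))/7 = -5 + (2*y/(-4 + y))/7 = -5 + 2*y/(7*(-4 + y)))
j(F) = -412/21 (j(F) = 4*((140 - 33*(-2))/(7*(-4 - 2))) = 4*((⅐)*(140 + 66)/(-6)) = 4*((⅐)*(-⅙)*206) = 4*(-103/21) = -412/21)
j(r(1, 0))*(35 + c) = -412*(35 - 62)/21 = -412/21*(-27) = 3708/7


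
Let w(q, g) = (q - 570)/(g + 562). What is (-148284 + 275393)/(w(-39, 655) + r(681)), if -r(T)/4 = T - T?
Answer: -154691653/609 ≈ -2.5401e+5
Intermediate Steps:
r(T) = 0 (r(T) = -4*(T - T) = -4*0 = 0)
w(q, g) = (-570 + q)/(562 + g)
(-148284 + 275393)/(w(-39, 655) + r(681)) = (-148284 + 275393)/((-570 - 39)/(562 + 655) + 0) = 127109/(-609/1217 + 0) = 127109/(-609/1217) = 127109*(-1217/609) = -154691653/609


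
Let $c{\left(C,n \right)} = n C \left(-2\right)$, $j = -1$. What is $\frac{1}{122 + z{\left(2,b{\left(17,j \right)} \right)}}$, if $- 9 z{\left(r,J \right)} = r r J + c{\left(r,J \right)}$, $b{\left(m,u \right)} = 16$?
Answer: $\frac{1}{122} \approx 0.0081967$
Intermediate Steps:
$c{\left(C,n \right)} = - 2 C n$ ($c{\left(C,n \right)} = C n \left(-2\right) = - 2 C n$)
$z{\left(r,J \right)} = - \frac{J r^{2}}{9} + \frac{2 J r}{9}$ ($z{\left(r,J \right)} = - \frac{r r J - 2 r J}{9} = - \frac{r^{2} J - 2 J r}{9} = - \frac{J r^{2} - 2 J r}{9} = - \frac{J r^{2}}{9} + \frac{2 J r}{9}$)
$\frac{1}{122 + z{\left(2,b{\left(17,j \right)} \right)}} = \frac{1}{122 + \frac{1}{9} \cdot 16 \cdot 2 \left(2 - 2\right)} = \frac{1}{122 + \frac{1}{9} \cdot 16 \cdot 2 \cdot 0} = \frac{1}{122 + 0} = \frac{1}{122}$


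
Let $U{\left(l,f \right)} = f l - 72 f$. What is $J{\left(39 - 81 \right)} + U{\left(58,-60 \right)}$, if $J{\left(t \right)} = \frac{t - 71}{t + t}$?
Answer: $\frac{70673}{84} \approx 841.35$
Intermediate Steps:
$J{\left(t \right)} = \frac{-71 + t}{2 t}$
$U{\left(l,f \right)} = - 72 f + f l$
$J{\left(39 - 81 \right)} + U{\left(58,-60 \right)} = \frac{-71 + \left(39 - 81\right)}{2 \left(39 - 81\right)} - 60 \left(-72 + 58\right) = \frac{-71 + \left(39 - 81\right)}{2 \left(39 - 81\right)} - -840 = \frac{-71 - 42}{2 \left(-42\right)} + 840 = \frac{1}{2} \left(- \frac{1}{42}\right) \left(-113\right) + 840 = \frac{113}{84} + 840 = \frac{70673}{84}$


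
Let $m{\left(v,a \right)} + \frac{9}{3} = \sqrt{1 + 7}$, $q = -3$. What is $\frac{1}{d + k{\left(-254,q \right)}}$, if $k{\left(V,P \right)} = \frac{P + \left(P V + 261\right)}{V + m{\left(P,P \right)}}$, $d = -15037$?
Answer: $- \frac{993320657}{14940505558889} + \frac{2040 \sqrt{2}}{14940505558889} \approx -6.6485 \cdot 10^{-5}$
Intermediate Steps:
$m{\left(v,a \right)} = -3 + 2 \sqrt{2}$ ($m{\left(v,a \right)} = -3 + \sqrt{1 + 7} = -3 + \sqrt{8} = -3 + 2 \sqrt{2}$)
$k{\left(V,P \right)} = \frac{261 + P + P V}{-3 + V + 2 \sqrt{2}}$ ($k{\left(V,P \right)} = \frac{P + \left(P V + 261\right)}{V - \left(3 - 2 \sqrt{2}\right)} = \frac{P + \left(261 + P V\right)}{-3 + V + 2 \sqrt{2}} = \frac{261 + P + P V}{-3 + V + 2 \sqrt{2}}$)
$\frac{1}{d + k{\left(-254,q \right)}} = \frac{1}{-15037 + \frac{261 - 3 - -762}{-3 - 254 + 2 \sqrt{2}}} = \frac{1}{-15037 + \frac{261 - 3 + 762}{-257 + 2 \sqrt{2}}} = \frac{1}{-15037 + \frac{1}{-257 + 2 \sqrt{2}} \cdot 1020} = \frac{1}{-15037 + \frac{1020}{-257 + 2 \sqrt{2}}}$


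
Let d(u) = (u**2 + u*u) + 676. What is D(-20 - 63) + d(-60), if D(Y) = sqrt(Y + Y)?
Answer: 7876 + I*sqrt(166) ≈ 7876.0 + 12.884*I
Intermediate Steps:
d(u) = 676 + 2*u**2 (d(u) = (u**2 + u**2) + 676 = 2*u**2 + 676 = 676 + 2*u**2)
D(Y) = sqrt(2)*sqrt(Y) (D(Y) = sqrt(2*Y) = sqrt(2)*sqrt(Y))
D(-20 - 63) + d(-60) = sqrt(2)*sqrt(-20 - 63) + (676 + 2*(-60)**2) = sqrt(2)*sqrt(-83) + (676 + 2*3600) = sqrt(2)*(I*sqrt(83)) + (676 + 7200) = I*sqrt(166) + 7876 = 7876 + I*sqrt(166)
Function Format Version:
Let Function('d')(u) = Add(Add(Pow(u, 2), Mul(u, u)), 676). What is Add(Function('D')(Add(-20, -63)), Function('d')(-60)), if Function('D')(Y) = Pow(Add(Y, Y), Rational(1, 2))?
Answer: Add(7876, Mul(I, Pow(166, Rational(1, 2)))) ≈ Add(7876.0, Mul(12.884, I))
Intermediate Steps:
Function('d')(u) = Add(676, Mul(2, Pow(u, 2))) (Function('d')(u) = Add(Add(Pow(u, 2), Pow(u, 2)), 676) = Add(Mul(2, Pow(u, 2)), 676) = Add(676, Mul(2, Pow(u, 2))))
Function('D')(Y) = Mul(Pow(2, Rational(1, 2)), Pow(Y, Rational(1, 2))) (Function('D')(Y) = Pow(Mul(2, Y), Rational(1, 2)) = Mul(Pow(2, Rational(1, 2)), Pow(Y, Rational(1, 2))))
Add(Function('D')(Add(-20, -63)), Function('d')(-60)) = Add(Mul(Pow(2, Rational(1, 2)), Pow(Add(-20, -63), Rational(1, 2))), Add(676, Mul(2, Pow(-60, 2)))) = Add(Mul(Pow(2, Rational(1, 2)), Pow(-83, Rational(1, 2))), Add(676, Mul(2, 3600))) = Add(Mul(Pow(2, Rational(1, 2)), Mul(I, Pow(83, Rational(1, 2)))), Add(676, 7200)) = Add(Mul(I, Pow(166, Rational(1, 2))), 7876) = Add(7876, Mul(I, Pow(166, Rational(1, 2))))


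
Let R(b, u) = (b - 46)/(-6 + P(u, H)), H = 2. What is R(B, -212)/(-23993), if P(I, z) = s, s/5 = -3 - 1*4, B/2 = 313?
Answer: 580/983713 ≈ 0.00058960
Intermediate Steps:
B = 626 (B = 2*313 = 626)
s = -35 (s = 5*(-3 - 1*4) = 5*(-3 - 4) = 5*(-7) = -35)
P(I, z) = -35
R(b, u) = 46/41 - b/41 (R(b, u) = (b - 46)/(-6 - 35) = (-46 + b)/(-41) = (-46 + b)*(-1/41) = 46/41 - b/41)
R(B, -212)/(-23993) = (46/41 - 1/41*626)/(-23993) = (46/41 - 626/41)*(-1/23993) = -580/41*(-1/23993) = 580/983713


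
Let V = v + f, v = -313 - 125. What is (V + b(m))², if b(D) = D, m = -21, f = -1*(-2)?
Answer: 208849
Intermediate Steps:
v = -438
f = 2
V = -436 (V = -438 + 2 = -436)
(V + b(m))² = (-436 - 21)² = (-457)² = 208849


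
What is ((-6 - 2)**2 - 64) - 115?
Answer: -115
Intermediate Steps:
((-6 - 2)**2 - 64) - 115 = ((-8)**2 - 64) - 115 = (64 - 64) - 115 = 0 - 115 = -115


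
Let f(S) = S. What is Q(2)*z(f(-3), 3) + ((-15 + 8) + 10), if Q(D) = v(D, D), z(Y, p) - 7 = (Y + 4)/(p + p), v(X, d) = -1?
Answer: -25/6 ≈ -4.1667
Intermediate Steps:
z(Y, p) = 7 + (4 + Y)/(2*p) (z(Y, p) = 7 + (Y + 4)/(p + p) = 7 + (4 + Y)/((2*p)) = 7 + (4 + Y)*(1/(2*p)) = 7 + (4 + Y)/(2*p))
Q(D) = -1
Q(2)*z(f(-3), 3) + ((-15 + 8) + 10) = -(4 - 3 + 14*3)/(2*3) + ((-15 + 8) + 10) = -(4 - 3 + 42)/(2*3) + (-7 + 10) = -43/(2*3) + 3 = -1*43/6 + 3 = -43/6 + 3 = -25/6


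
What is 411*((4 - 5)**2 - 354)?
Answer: -145083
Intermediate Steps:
411*((4 - 5)**2 - 354) = 411*((-1)**2 - 354) = 411*(1 - 354) = 411*(-353) = -145083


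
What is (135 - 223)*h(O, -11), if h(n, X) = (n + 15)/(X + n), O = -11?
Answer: 16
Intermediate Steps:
h(n, X) = (15 + n)/(X + n)
(135 - 223)*h(O, -11) = (135 - 223)*((15 - 11)/(-11 - 11)) = -88*4/(-22) = -(-4)*4 = -88*(-2/11) = 16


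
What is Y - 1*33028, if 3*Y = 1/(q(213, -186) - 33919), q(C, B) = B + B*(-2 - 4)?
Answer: -3268682077/98967 ≈ -33028.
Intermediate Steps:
q(C, B) = -5*B (q(C, B) = B + B*(-6) = B - 6*B = -5*B)
Y = -1/98967 (Y = 1/(3*(-5*(-186) - 33919)) = 1/(3*(930 - 33919)) = (⅓)/(-32989) = (⅓)*(-1/32989) = -1/98967 ≈ -1.0104e-5)
Y - 1*33028 = -1/98967 - 1*33028 = -1/98967 - 33028 = -3268682077/98967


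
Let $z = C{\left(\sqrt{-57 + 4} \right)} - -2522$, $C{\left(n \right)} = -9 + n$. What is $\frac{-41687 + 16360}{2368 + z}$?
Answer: $- \frac{6506373}{1253906} + \frac{1333 i \sqrt{53}}{1253906} \approx -5.1889 + 0.0077393 i$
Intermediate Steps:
$z = 2513 + i \sqrt{53}$ ($z = \left(-9 + \sqrt{-57 + 4}\right) - -2522 = \left(-9 + \sqrt{-53}\right) + 2522 = \left(-9 + i \sqrt{53}\right) + 2522 = 2513 + i \sqrt{53} \approx 2513.0 + 7.2801 i$)
$\frac{-41687 + 16360}{2368 + z} = \frac{-41687 + 16360}{2368 + \left(2513 + i \sqrt{53}\right)} = - \frac{25327}{4881 + i \sqrt{53}}$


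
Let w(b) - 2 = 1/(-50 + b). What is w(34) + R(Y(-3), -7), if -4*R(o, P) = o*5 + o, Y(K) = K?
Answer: 103/16 ≈ 6.4375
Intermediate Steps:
w(b) = 2 + 1/(-50 + b)
R(o, P) = -3*o/2 (R(o, P) = -(o*5 + o)/4 = -(5*o + o)/4 = -3*o/2)
w(34) + R(Y(-3), -7) = (-99 + 2*34)/(-50 + 34) - 3/2*(-3) = (-99 + 68)/(-16) + 9/2 = -1/16*(-31) + 9/2 = 31/16 + 9/2 = 103/16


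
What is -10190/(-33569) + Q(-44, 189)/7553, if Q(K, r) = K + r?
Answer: 81832575/253546657 ≈ 0.32275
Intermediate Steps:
-10190/(-33569) + Q(-44, 189)/7553 = -10190/(-33569) + (-44 + 189)/7553 = -10190*(-1/33569) + 145*(1/7553) = 10190/33569 + 145/7553 = 81832575/253546657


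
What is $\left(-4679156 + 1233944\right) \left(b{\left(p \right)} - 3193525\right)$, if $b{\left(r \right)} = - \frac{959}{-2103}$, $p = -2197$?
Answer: $\frac{7712660725942864}{701} \approx 1.1002 \cdot 10^{13}$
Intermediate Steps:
$b{\left(r \right)} = \frac{959}{2103}$ ($b{\left(r \right)} = \left(-959\right) \left(- \frac{1}{2103}\right) = \frac{959}{2103}$)
$\left(-4679156 + 1233944\right) \left(b{\left(p \right)} - 3193525\right) = \left(-4679156 + 1233944\right) \left(\frac{959}{2103} - 3193525\right) = \left(-3445212\right) \left(- \frac{6715982116}{2103}\right) = \frac{7712660725942864}{701}$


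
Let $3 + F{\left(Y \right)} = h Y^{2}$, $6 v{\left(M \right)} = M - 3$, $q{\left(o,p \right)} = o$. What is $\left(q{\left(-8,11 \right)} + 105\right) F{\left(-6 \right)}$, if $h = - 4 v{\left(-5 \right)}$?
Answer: $18333$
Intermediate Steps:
$v{\left(M \right)} = - \frac{1}{2} + \frac{M}{6}$ ($v{\left(M \right)} = \frac{M - 3}{6} = \frac{-3 + M}{6} = - \frac{1}{2} + \frac{M}{6}$)
$h = \frac{16}{3}$ ($h = - 4 \left(- \frac{1}{2} + \frac{1}{6} \left(-5\right)\right) = - 4 \left(- \frac{1}{2} - \frac{5}{6}\right) = \left(-4\right) \left(- \frac{4}{3}\right) = \frac{16}{3} \approx 5.3333$)
$F{\left(Y \right)} = -3 + \frac{16 Y^{2}}{3}$
$\left(q{\left(-8,11 \right)} + 105\right) F{\left(-6 \right)} = \left(-8 + 105\right) \left(-3 + \frac{16 \left(-6\right)^{2}}{3}\right) = 97 \left(-3 + \frac{16}{3} \cdot 36\right) = 97 \left(-3 + 192\right) = 97 \cdot 189 = 18333$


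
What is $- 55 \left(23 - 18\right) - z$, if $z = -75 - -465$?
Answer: $-665$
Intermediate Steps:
$z = 390$ ($z = -75 + 465 = 390$)
$- 55 \left(23 - 18\right) - z = - 55 \left(23 - 18\right) - 390 = \left(-55\right) 5 - 390 = -275 - 390 = -665$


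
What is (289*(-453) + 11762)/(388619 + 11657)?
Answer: -119155/400276 ≈ -0.29768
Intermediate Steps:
(289*(-453) + 11762)/(388619 + 11657) = (-130917 + 11762)/400276 = -119155*1/400276 = -119155/400276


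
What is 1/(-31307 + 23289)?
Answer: -1/8018 ≈ -0.00012472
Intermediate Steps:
1/(-31307 + 23289) = 1/(-8018) = -1/8018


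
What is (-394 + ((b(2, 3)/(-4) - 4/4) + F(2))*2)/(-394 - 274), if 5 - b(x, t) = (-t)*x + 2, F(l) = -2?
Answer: 809/1336 ≈ 0.60554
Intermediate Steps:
b(x, t) = 3 + t*x (b(x, t) = 5 - ((-t)*x + 2) = 5 - (-t*x + 2) = 5 - (2 - t*x) = 5 + (-2 + t*x) = 3 + t*x)
(-394 + ((b(2, 3)/(-4) - 4/4) + F(2))*2)/(-394 - 274) = (-394 + (((3 + 3*2)/(-4) - 4/4) - 2)*2)/(-394 - 274) = (-394 + (((3 + 6)*(-1/4) - 4*1/4) - 2)*2)/(-668) = (-394 + ((9*(-1/4) - 1) - 2)*2)*(-1/668) = (-394 + ((-9/4 - 1) - 2)*2)*(-1/668) = (-394 + (-13/4 - 2)*2)*(-1/668) = (-394 - 21/4*2)*(-1/668) = (-394 - 21/2)*(-1/668) = -809/2*(-1/668) = 809/1336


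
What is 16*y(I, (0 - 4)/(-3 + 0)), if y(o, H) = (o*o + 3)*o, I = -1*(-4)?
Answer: 1216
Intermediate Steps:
I = 4
y(o, H) = o*(3 + o²) (y(o, H) = (o² + 3)*o = (3 + o²)*o = o*(3 + o²))
16*y(I, (0 - 4)/(-3 + 0)) = 16*(4*(3 + 4²)) = 16*(4*(3 + 16)) = 16*(4*19) = 16*76 = 1216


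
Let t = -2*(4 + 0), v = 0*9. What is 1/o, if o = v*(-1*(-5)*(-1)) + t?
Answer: -⅛ ≈ -0.12500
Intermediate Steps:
v = 0
t = -8 (t = -2*4 = -8)
o = -8 (o = 0*(-1*(-5)*(-1)) - 8 = 0*(5*(-1)) - 8 = 0*(-5) - 8 = 0 - 8 = -8)
1/o = 1/(-8) = -⅛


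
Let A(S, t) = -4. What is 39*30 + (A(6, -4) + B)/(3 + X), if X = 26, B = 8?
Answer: 33934/29 ≈ 1170.1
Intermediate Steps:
39*30 + (A(6, -4) + B)/(3 + X) = 39*30 + (-4 + 8)/(3 + 26) = 1170 + 4/29 = 33934/29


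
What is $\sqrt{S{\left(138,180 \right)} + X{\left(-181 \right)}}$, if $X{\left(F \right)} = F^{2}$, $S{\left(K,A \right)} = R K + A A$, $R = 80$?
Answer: $\sqrt{76201} \approx 276.05$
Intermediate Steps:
$S{\left(K,A \right)} = A^{2} + 80 K$ ($S{\left(K,A \right)} = 80 K + A A = 80 K + A^{2} = A^{2} + 80 K$)
$\sqrt{S{\left(138,180 \right)} + X{\left(-181 \right)}} = \sqrt{\left(180^{2} + 80 \cdot 138\right) + \left(-181\right)^{2}} = \sqrt{\left(32400 + 11040\right) + 32761} = \sqrt{43440 + 32761} = \sqrt{76201}$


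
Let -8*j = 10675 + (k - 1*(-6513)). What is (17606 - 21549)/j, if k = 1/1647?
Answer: 51952968/28308637 ≈ 1.8352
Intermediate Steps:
k = 1/1647 ≈ 0.00060716
j = -28308637/13176 (j = -(10675 + (1/1647 - 1*(-6513)))/8 = -(10675 + (1/1647 + 6513))/8 = -(10675 + 10726912/1647)/8 = -1/8*28308637/1647 = -28308637/13176 ≈ -2148.5)
(17606 - 21549)/j = (17606 - 21549)/(-28308637/13176) = -3943*(-13176/28308637) = 51952968/28308637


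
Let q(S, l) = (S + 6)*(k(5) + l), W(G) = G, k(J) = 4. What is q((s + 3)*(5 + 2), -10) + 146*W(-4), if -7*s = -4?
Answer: -770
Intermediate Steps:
s = 4/7 (s = -⅐*(-4) = 4/7 ≈ 0.57143)
q(S, l) = (4 + l)*(6 + S) (q(S, l) = (S + 6)*(4 + l) = (6 + S)*(4 + l) = (4 + l)*(6 + S))
q((s + 3)*(5 + 2), -10) + 146*W(-4) = (24 + 4*((4/7 + 3)*(5 + 2)) + 6*(-10) + ((4/7 + 3)*(5 + 2))*(-10)) + 146*(-4) = (24 + 4*((25/7)*7) - 60 + ((25/7)*7)*(-10)) - 584 = (24 + 4*25 - 60 + 25*(-10)) - 584 = (24 + 100 - 60 - 250) - 584 = -186 - 584 = -770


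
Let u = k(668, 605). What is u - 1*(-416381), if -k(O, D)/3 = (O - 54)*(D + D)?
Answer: -1812439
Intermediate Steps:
k(O, D) = -6*D*(-54 + O) (k(O, D) = -3*(O - 54)*(D + D) = -3*(-54 + O)*2*D = -6*D*(-54 + O))
u = -2228820 (u = 6*605*(54 - 1*668) = 6*605*(54 - 668) = 6*605*(-614) = -2228820)
u - 1*(-416381) = -2228820 - 1*(-416381) = -2228820 + 416381 = -1812439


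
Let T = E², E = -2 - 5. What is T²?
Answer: 2401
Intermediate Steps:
E = -7
T = 49 (T = (-7)² = 49)
T² = 49² = 2401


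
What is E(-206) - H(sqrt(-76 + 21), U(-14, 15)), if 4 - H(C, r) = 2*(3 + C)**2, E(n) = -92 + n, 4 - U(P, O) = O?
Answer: -394 + 12*I*sqrt(55) ≈ -394.0 + 88.994*I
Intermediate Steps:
U(P, O) = 4 - O
H(C, r) = 4 - 2*(3 + C)**2
E(-206) - H(sqrt(-76 + 21), U(-14, 15)) = (-92 - 206) - (4 - 2*(3 + sqrt(-76 + 21))**2) = -298 - (4 - 2*(3 + sqrt(-55))**2) = -298 - (4 - 2*(3 + I*sqrt(55))**2) = -298 + (-4 + 2*(3 + I*sqrt(55))**2) = -302 + 2*(3 + I*sqrt(55))**2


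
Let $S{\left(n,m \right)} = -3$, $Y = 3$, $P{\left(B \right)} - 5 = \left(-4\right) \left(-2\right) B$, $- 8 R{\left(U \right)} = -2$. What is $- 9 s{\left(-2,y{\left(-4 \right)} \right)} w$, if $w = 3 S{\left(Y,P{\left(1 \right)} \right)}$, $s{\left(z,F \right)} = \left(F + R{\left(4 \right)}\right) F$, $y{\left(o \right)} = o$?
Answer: $1215$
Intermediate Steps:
$R{\left(U \right)} = \frac{1}{4}$ ($R{\left(U \right)} = \left(- \frac{1}{8}\right) \left(-2\right) = \frac{1}{4}$)
$P{\left(B \right)} = 5 + 8 B$ ($P{\left(B \right)} = 5 + \left(-4\right) \left(-2\right) B = 5 + 8 B$)
$s{\left(z,F \right)} = F \left(\frac{1}{4} + F\right)$ ($s{\left(z,F \right)} = \left(F + \frac{1}{4}\right) F = \left(\frac{1}{4} + F\right) F = F \left(\frac{1}{4} + F\right)$)
$w = -9$ ($w = 3 \left(-3\right) = -9$)
$- 9 s{\left(-2,y{\left(-4 \right)} \right)} w = - 9 \left(- 4 \left(\frac{1}{4} - 4\right)\right) \left(-9\right) = - 9 \left(\left(-4\right) \left(- \frac{15}{4}\right)\right) \left(-9\right) = \left(-9\right) 15 \left(-9\right) = \left(-135\right) \left(-9\right) = 1215$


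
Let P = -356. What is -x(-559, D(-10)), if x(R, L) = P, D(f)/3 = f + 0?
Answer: 356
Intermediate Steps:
D(f) = 3*f (D(f) = 3*(f + 0) = 3*f)
x(R, L) = -356
-x(-559, D(-10)) = -1*(-356) = 356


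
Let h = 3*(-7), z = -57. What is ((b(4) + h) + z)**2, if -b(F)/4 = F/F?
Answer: 6724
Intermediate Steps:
h = -21
b(F) = -4 (b(F) = -4*F/F = -4*1 = -4)
((b(4) + h) + z)**2 = ((-4 - 21) - 57)**2 = (-25 - 57)**2 = (-82)**2 = 6724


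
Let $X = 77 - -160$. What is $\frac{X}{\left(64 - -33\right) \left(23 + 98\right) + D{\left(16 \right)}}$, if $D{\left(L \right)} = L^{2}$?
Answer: $\frac{237}{11993} \approx 0.019762$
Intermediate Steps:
$X = 237$ ($X = 77 + 160 = 237$)
$\frac{X}{\left(64 - -33\right) \left(23 + 98\right) + D{\left(16 \right)}} = \frac{237}{\left(64 - -33\right) \left(23 + 98\right) + 16^{2}} = \frac{237}{\left(64 + 33\right) 121 + 256} = \frac{237}{97 \cdot 121 + 256} = \frac{237}{11737 + 256} = \frac{237}{11993}$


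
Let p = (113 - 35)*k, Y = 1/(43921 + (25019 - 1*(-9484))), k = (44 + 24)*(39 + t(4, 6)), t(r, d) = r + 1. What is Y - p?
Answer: -18302279423/78424 ≈ -2.3338e+5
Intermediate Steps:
t(r, d) = 1 + r
k = 2992 (k = (44 + 24)*(39 + (1 + 4)) = 68*(39 + 5) = 68*44 = 2992)
Y = 1/78424 (Y = 1/(43921 + (25019 + 9484)) = 1/(43921 + 34503) = 1/78424 ≈ 1.2751e-5)
p = 233376 (p = (113 - 35)*2992 = 78*2992 = 233376)
Y - p = 1/78424 - 1*233376 = 1/78424 - 233376 = -18302279423/78424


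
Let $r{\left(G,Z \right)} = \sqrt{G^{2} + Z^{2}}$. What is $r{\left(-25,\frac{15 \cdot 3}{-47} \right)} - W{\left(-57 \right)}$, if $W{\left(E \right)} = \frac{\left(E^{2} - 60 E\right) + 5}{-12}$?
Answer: $\frac{3337}{6} + \frac{5 \sqrt{55306}}{47} \approx 581.18$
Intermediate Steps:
$W{\left(E \right)} = - \frac{5}{12} + 5 E - \frac{E^{2}}{12}$ ($W{\left(E \right)} = \left(5 + E^{2} - 60 E\right) \left(- \frac{1}{12}\right) = - \frac{5}{12} + 5 E - \frac{E^{2}}{12}$)
$r{\left(-25,\frac{15 \cdot 3}{-47} \right)} - W{\left(-57 \right)} = \sqrt{\left(-25\right)^{2} + \left(\frac{15 \cdot 3}{-47}\right)^{2}} - \left(- \frac{5}{12} + 5 \left(-57\right) - \frac{\left(-57\right)^{2}}{12}\right) = \sqrt{625 + \left(45 \left(- \frac{1}{47}\right)\right)^{2}} - \left(- \frac{5}{12} - 285 - \frac{1083}{4}\right) = \sqrt{625 + \left(- \frac{45}{47}\right)^{2}} - \left(- \frac{5}{12} - 285 - \frac{1083}{4}\right) = \sqrt{625 + \frac{2025}{2209}} - - \frac{3337}{6} = \sqrt{\frac{1382650}{2209}} + \frac{3337}{6} = \frac{5 \sqrt{55306}}{47} + \frac{3337}{6} = \frac{3337}{6} + \frac{5 \sqrt{55306}}{47}$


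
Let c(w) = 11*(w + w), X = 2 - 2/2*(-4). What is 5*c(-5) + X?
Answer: -544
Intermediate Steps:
X = 6 (X = 2 - 2*½*(-4) = 2 - 1*(-4) = 2 + 4 = 6)
c(w) = 22*w (c(w) = 11*(2*w) = 22*w)
5*c(-5) + X = 5*(22*(-5)) + 6 = 5*(-110) + 6 = -550 + 6 = -544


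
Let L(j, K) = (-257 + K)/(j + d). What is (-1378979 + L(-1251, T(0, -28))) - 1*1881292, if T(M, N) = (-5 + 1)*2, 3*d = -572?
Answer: -2820134256/865 ≈ -3.2603e+6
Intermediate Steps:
d = -572/3 (d = (⅓)*(-572) = -572/3 ≈ -190.67)
T(M, N) = -8 (T(M, N) = -4*2 = -8)
L(j, K) = (-257 + K)/(-572/3 + j) (L(j, K) = (-257 + K)/(j - 572/3) = (-257 + K)/(-572/3 + j))
(-1378979 + L(-1251, T(0, -28))) - 1*1881292 = (-1378979 + 3*(-257 - 8)/(-572 + 3*(-1251))) - 1*1881292 = (-1378979 + 3*(-265)/(-572 - 3753)) - 1881292 = (-1378979 + 3*(-265)/(-4325)) - 1881292 = (-1378979 + 3*(-1/4325)*(-265)) - 1881292 = (-1378979 + 159/865) - 1881292 = -1192816676/865 - 1881292 = -2820134256/865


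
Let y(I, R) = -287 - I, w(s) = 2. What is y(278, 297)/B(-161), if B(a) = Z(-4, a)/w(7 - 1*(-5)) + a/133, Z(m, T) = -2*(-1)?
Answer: 10735/4 ≈ 2683.8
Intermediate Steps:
Z(m, T) = 2
B(a) = 1 + a/133 (B(a) = 2/2 + a/133 = 2*(½) + a*(1/133) = 1 + a/133)
y(278, 297)/B(-161) = (-287 - 1*278)/(1 + (1/133)*(-161)) = (-287 - 278)/(1 - 23/19) = -565/(-4/19) = -565*(-19/4) = 10735/4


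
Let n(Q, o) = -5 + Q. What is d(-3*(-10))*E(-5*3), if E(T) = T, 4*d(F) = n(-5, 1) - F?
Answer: 150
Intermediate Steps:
d(F) = -5/2 - F/4 (d(F) = ((-5 - 5) - F)/4 = (-10 - F)/4 = -5/2 - F/4)
d(-3*(-10))*E(-5*3) = (-5/2 - (-3)*(-10)/4)*(-5*3) = (-5/2 - 1/4*30)*(-15) = (-5/2 - 15/2)*(-15) = -10*(-15) = 150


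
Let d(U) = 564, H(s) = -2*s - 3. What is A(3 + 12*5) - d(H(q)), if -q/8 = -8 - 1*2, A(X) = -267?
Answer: -831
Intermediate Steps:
q = 80 (q = -8*(-8 - 1*2) = -8*(-8 - 2) = -8*(-10) = 80)
H(s) = -3 - 2*s
A(3 + 12*5) - d(H(q)) = -267 - 1*564 = -267 - 564 = -831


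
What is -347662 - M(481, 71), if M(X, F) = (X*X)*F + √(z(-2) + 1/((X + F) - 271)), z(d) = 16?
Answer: -16774293 - √1263657/281 ≈ -1.6774e+7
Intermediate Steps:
M(X, F) = √(16 + 1/(-271 + F + X)) + F*X² (M(X, F) = (X*X)*F + √(16 + 1/((X + F) - 271)) = X²*F + √(16 + 1/((F + X) - 271)) = F*X² + √(16 + 1/(-271 + F + X)) = √(16 + 1/(-271 + F + X)) + F*X²)
-347662 - M(481, 71) = -347662 - (√((-4335 + 16*71 + 16*481)/(-271 + 71 + 481)) + 71*481²) = -347662 - (√((-4335 + 1136 + 7696)/281) + 71*231361) = -347662 - (√((1/281)*4497) + 16426631) = -347662 - (√(4497/281) + 16426631) = -347662 - (√1263657/281 + 16426631) = -347662 - (16426631 + √1263657/281) = -347662 + (-16426631 - √1263657/281) = -16774293 - √1263657/281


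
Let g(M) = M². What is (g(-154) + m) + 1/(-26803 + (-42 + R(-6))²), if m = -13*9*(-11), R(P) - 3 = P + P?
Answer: 605122605/24202 ≈ 25003.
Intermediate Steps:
R(P) = 3 + 2*P (R(P) = 3 + (P + P) = 3 + 2*P)
m = 1287 (m = -117*(-11) = 1287)
(g(-154) + m) + 1/(-26803 + (-42 + R(-6))²) = ((-154)² + 1287) + 1/(-26803 + (-42 + (3 + 2*(-6)))²) = (23716 + 1287) + 1/(-26803 + (-42 + (3 - 12))²) = 25003 + 1/(-26803 + (-42 - 9)²) = 25003 + 1/(-26803 + (-51)²) = 25003 + 1/(-26803 + 2601) = 25003 + 1/(-24202) = 25003 - 1/24202 = 605122605/24202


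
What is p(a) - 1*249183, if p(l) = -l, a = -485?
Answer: -248698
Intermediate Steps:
p(a) - 1*249183 = -1*(-485) - 1*249183 = 485 - 249183 = -248698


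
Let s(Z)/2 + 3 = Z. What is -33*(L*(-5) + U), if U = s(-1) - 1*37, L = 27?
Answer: 5940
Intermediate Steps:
s(Z) = -6 + 2*Z
U = -45 (U = (-6 + 2*(-1)) - 1*37 = (-6 - 2) - 37 = -8 - 37 = -45)
-33*(L*(-5) + U) = -33*(27*(-5) - 45) = -33*(-135 - 45) = -33*(-180) = 5940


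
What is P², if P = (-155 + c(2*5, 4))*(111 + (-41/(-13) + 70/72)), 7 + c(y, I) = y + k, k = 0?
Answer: 4191854949604/13689 ≈ 3.0622e+8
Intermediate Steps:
c(y, I) = -7 + y (c(y, I) = -7 + (y + 0) = -7 + y)
P = -2047402/117 (P = (-155 + (-7 + 2*5))*(111 + (-41/(-13) + 70/72)) = (-155 + (-7 + 10))*(111 + (-41*(-1/13) + 70*(1/72))) = (-155 + 3)*(111 + (41/13 + 35/36)) = -152*(111 + 1931/468) = -152*53879/468 = -2047402/117 ≈ -17499.)
P² = (-2047402/117)² = 4191854949604/13689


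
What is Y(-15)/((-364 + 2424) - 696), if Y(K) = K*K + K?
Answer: 105/682 ≈ 0.15396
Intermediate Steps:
Y(K) = K + K² (Y(K) = K² + K = K + K²)
Y(-15)/((-364 + 2424) - 696) = (-15*(1 - 15))/((-364 + 2424) - 696) = (-15*(-14))/(2060 - 696) = 210/1364 = 210*(1/1364) = 105/682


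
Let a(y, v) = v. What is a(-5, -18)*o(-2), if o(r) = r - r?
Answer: 0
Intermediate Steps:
o(r) = 0
a(-5, -18)*o(-2) = -18*0 = 0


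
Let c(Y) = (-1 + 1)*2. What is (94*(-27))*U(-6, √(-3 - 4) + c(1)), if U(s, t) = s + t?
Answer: 15228 - 2538*I*√7 ≈ 15228.0 - 6714.9*I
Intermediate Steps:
c(Y) = 0 (c(Y) = 0*2 = 0)
(94*(-27))*U(-6, √(-3 - 4) + c(1)) = (94*(-27))*(-6 + (√(-3 - 4) + 0)) = -2538*(-6 + (√(-7) + 0)) = -2538*(-6 + (I*√7 + 0)) = -2538*(-6 + I*√7) = 15228 - 2538*I*√7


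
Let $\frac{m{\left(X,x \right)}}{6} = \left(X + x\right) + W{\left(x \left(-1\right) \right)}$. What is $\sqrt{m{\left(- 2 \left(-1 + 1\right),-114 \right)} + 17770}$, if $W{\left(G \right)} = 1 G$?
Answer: $\sqrt{17770} \approx 133.3$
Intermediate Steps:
$W{\left(G \right)} = G$
$m{\left(X,x \right)} = 6 X$ ($m{\left(X,x \right)} = 6 \left(\left(X + x\right) + x \left(-1\right)\right) = 6 \left(\left(X + x\right) - x\right) = 6 X$)
$\sqrt{m{\left(- 2 \left(-1 + 1\right),-114 \right)} + 17770} = \sqrt{6 \left(- 2 \left(-1 + 1\right)\right) + 17770} = \sqrt{6 \left(\left(-2\right) 0\right) + 17770} = \sqrt{6 \cdot 0 + 17770} = \sqrt{0 + 17770} = \sqrt{17770}$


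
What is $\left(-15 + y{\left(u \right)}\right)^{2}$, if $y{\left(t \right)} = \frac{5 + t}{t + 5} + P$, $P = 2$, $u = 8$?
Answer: $144$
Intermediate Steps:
$y{\left(t \right)} = 3$ ($y{\left(t \right)} = \frac{5 + t}{t + 5} + 2 = \frac{5 + t}{5 + t} + 2 = 1 + 2 = 3$)
$\left(-15 + y{\left(u \right)}\right)^{2} = \left(-15 + 3\right)^{2} = \left(-12\right)^{2} = 144$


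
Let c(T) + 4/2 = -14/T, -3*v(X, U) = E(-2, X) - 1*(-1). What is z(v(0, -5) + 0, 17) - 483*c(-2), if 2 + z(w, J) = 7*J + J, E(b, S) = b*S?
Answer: -2281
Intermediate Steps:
E(b, S) = S*b
v(X, U) = -1/3 + 2*X/3 (v(X, U) = -(X*(-2) - 1*(-1))/3 = -(-2*X + 1)/3 = -(1 - 2*X)/3 = -1/3 + 2*X/3)
z(w, J) = -2 + 8*J (z(w, J) = -2 + (7*J + J) = -2 + 8*J)
c(T) = -2 - 14/T
z(v(0, -5) + 0, 17) - 483*c(-2) = (-2 + 8*17) - 483*(-2 - 14/(-2)) = (-2 + 136) - 483*(-2 - 14*(-1/2)) = 134 - 483*(-2 + 7) = 134 - 483*5 = 134 - 2415 = -2281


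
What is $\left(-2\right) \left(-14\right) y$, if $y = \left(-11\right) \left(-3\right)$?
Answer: $924$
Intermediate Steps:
$y = 33$
$\left(-2\right) \left(-14\right) y = \left(-2\right) \left(-14\right) 33 = 28 \cdot 33 = 924$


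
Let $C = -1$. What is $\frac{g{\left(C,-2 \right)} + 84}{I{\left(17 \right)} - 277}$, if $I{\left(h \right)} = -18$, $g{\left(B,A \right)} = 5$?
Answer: $- \frac{89}{295} \approx -0.30169$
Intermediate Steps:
$\frac{g{\left(C,-2 \right)} + 84}{I{\left(17 \right)} - 277} = \frac{5 + 84}{-18 - 277} = \frac{89}{-295} = 89 \left(- \frac{1}{295}\right) = - \frac{89}{295}$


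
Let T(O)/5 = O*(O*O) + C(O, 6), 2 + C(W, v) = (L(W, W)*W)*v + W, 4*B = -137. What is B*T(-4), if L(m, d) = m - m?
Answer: 23975/2 ≈ 11988.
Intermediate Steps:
B = -137/4 (B = (1/4)*(-137) = -137/4 ≈ -34.250)
L(m, d) = 0
C(W, v) = -2 + W (C(W, v) = -2 + ((0*W)*v + W) = -2 + (0*v + W) = -2 + (0 + W) = -2 + W)
T(O) = -10 + 5*O + 5*O**3 (T(O) = 5*(O*(O*O) + (-2 + O)) = 5*(O*O**2 + (-2 + O)) = 5*(O**3 + (-2 + O)) = 5*(-2 + O + O**3) = -10 + 5*O + 5*O**3)
B*T(-4) = -137*(-10 + 5*(-4) + 5*(-4)**3)/4 = -137*(-10 - 20 + 5*(-64))/4 = -137*(-10 - 20 - 320)/4 = -137/4*(-350) = 23975/2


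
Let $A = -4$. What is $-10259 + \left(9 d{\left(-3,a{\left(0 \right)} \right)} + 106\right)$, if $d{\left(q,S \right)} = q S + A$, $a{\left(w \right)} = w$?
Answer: $-10189$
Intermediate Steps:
$d{\left(q,S \right)} = -4 + S q$ ($d{\left(q,S \right)} = q S - 4 = S q - 4 = -4 + S q$)
$-10259 + \left(9 d{\left(-3,a{\left(0 \right)} \right)} + 106\right) = -10259 + \left(9 \left(-4 + 0 \left(-3\right)\right) + 106\right) = -10259 + \left(9 \left(-4 + 0\right) + 106\right) = -10259 + \left(9 \left(-4\right) + 106\right) = -10259 + \left(-36 + 106\right) = -10259 + 70 = -10189$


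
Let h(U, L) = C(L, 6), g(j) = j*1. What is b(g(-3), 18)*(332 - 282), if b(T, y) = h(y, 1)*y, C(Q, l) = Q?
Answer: 900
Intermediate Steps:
g(j) = j
h(U, L) = L
b(T, y) = y (b(T, y) = 1*y = y)
b(g(-3), 18)*(332 - 282) = 18*(332 - 282) = 18*50 = 900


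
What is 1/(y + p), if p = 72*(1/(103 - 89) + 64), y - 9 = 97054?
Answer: 7/711733 ≈ 9.8351e-6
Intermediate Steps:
y = 97063 (y = 9 + 97054 = 97063)
p = 32292/7 (p = 72*(1/14 + 64) = 72*(897/14) = 32292/7 ≈ 4613.1)
1/(y + p) = 1/(97063 + 32292/7) = 1/(711733/7) = 7/711733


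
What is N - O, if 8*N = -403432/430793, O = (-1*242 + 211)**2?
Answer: -414042502/430793 ≈ -961.12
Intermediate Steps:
O = 961 (O = (-242 + 211)**2 = (-31)**2 = 961)
N = -50429/430793 (N = (-403432/430793)/8 = (-403432*1/430793)/8 = (1/8)*(-403432/430793) = -50429/430793 ≈ -0.11706)
N - O = -50429/430793 - 1*961 = -50429/430793 - 961 = -414042502/430793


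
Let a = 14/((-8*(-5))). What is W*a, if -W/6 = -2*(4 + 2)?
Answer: 126/5 ≈ 25.200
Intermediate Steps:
W = 72 (W = -(-12)*(4 + 2) = -(-12)*6 = -6*(-12) = 72)
a = 7/20 (a = 14/40 = 14*(1/40) = 7/20 ≈ 0.35000)
W*a = 72*(7/20) = 126/5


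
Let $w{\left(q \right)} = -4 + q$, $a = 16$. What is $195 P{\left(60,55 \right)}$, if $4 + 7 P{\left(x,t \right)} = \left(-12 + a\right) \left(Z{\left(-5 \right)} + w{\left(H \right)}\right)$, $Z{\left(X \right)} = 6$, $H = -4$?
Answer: $- \frac{2340}{7} \approx -334.29$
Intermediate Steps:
$P{\left(x,t \right)} = - \frac{12}{7}$ ($P{\left(x,t \right)} = - \frac{4}{7} + \frac{\left(-12 + 16\right) \left(6 - 8\right)}{7} = - \frac{4}{7} + \frac{4 \left(6 - 8\right)}{7} = - \frac{4}{7} + \frac{4 \left(-2\right)}{7} = - \frac{4}{7} + \frac{1}{7} \left(-8\right) = - \frac{4}{7} - \frac{8}{7} = - \frac{12}{7}$)
$195 P{\left(60,55 \right)} = 195 \left(- \frac{12}{7}\right) = - \frac{2340}{7}$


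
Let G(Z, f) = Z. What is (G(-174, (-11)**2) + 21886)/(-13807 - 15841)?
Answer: -1357/1853 ≈ -0.73233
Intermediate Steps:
(G(-174, (-11)**2) + 21886)/(-13807 - 15841) = (-174 + 21886)/(-13807 - 15841) = 21712/(-29648) = 21712*(-1/29648) = -1357/1853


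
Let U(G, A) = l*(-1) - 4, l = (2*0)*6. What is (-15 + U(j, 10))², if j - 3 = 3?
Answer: 361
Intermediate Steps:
j = 6 (j = 3 + 3 = 6)
l = 0 (l = 0*6 = 0)
U(G, A) = -4 (U(G, A) = 0*(-1) - 4 = 0 - 4 = -4)
(-15 + U(j, 10))² = (-15 - 4)² = (-19)² = 361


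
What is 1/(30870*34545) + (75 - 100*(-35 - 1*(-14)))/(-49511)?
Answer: -331346996677/7542676552950 ≈ -0.043930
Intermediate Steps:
1/(30870*34545) + (75 - 100*(-35 - 1*(-14)))/(-49511) = (1/30870)*(1/34545) + (75 - 100*(-35 + 14))*(-1/49511) = 1/1066404150 + (75 - 100*(-21))*(-1/49511) = 1/1066404150 + (75 + 2100)*(-1/49511) = 1/1066404150 + 2175*(-1/49511) = 1/1066404150 - 2175/49511 = -331346996677/7542676552950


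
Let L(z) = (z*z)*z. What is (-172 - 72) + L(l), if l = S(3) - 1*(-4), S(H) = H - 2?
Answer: -119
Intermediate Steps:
S(H) = -2 + H
l = 5 (l = (-2 + 3) - 1*(-4) = 1 + 4 = 5)
L(z) = z³ (L(z) = z²*z = z³)
(-172 - 72) + L(l) = (-172 - 72) + 5³ = -244 + 125 = -119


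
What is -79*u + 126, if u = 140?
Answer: -10934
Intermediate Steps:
-79*u + 126 = -79*140 + 126 = -11060 + 126 = -10934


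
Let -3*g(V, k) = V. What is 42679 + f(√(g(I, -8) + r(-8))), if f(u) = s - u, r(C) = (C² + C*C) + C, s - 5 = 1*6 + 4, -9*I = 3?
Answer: 42694 - √1081/3 ≈ 42683.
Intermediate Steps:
I = -⅓ (I = -⅑*3 = -⅓ ≈ -0.33333)
g(V, k) = -V/3
s = 15 (s = 5 + (1*6 + 4) = 5 + (6 + 4) = 5 + 10 = 15)
r(C) = C + 2*C² (r(C) = (C² + C²) + C = 2*C² + C = C + 2*C²)
f(u) = 15 - u
42679 + f(√(g(I, -8) + r(-8))) = 42679 + (15 - √(-⅓*(-⅓) - 8*(1 + 2*(-8)))) = 42679 + (15 - √(⅑ - 8*(1 - 16))) = 42679 + (15 - √(⅑ - 8*(-15))) = 42679 + (15 - √(⅑ + 120)) = 42679 + (15 - √(1081/9)) = 42679 + (15 - √1081/3) = 42694 - √1081/3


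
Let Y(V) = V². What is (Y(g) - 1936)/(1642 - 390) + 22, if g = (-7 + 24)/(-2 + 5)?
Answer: 230761/11268 ≈ 20.479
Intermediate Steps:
g = 17/3 ≈ 5.6667
(Y(g) - 1936)/(1642 - 390) + 22 = ((17/3)² - 1936)/(1642 - 390) + 22 = (289/9 - 1936)/1252 + 22 = -17135/9*1/1252 + 22 = -17135/11268 + 22 = 230761/11268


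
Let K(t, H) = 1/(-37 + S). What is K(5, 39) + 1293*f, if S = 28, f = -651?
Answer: -7575688/9 ≈ -8.4174e+5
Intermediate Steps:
K(t, H) = -⅑ (K(t, H) = 1/(-37 + 28) = 1/(-9) = -⅑)
K(5, 39) + 1293*f = -⅑ + 1293*(-651) = -⅑ - 841743 = -7575688/9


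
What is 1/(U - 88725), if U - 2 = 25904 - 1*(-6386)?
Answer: -1/56433 ≈ -1.7720e-5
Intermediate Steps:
U = 32292 (U = 2 + (25904 - 1*(-6386)) = 2 + (25904 + 6386) = 2 + 32290 = 32292)
1/(U - 88725) = 1/(32292 - 88725) = 1/(-56433) = -1/56433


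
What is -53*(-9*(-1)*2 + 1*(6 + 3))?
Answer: -1431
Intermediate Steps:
-53*(-9*(-1)*2 + 1*(6 + 3)) = -53*(9*2 + 1*9) = -53*(18 + 9) = -53*27 = -1431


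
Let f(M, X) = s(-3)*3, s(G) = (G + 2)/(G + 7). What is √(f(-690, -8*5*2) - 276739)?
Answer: 7*I*√22591/2 ≈ 526.06*I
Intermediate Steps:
s(G) = (2 + G)/(7 + G)
f(M, X) = -¾ (f(M, X) = ((2 - 3)/(7 - 3))*3 = (-1/4)*3 = ((¼)*(-1))*3 = -¼*3 = -¾)
√(f(-690, -8*5*2) - 276739) = √(-¾ - 276739) = √(-1106959/4) = 7*I*√22591/2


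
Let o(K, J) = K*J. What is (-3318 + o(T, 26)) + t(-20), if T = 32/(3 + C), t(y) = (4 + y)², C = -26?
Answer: -71258/23 ≈ -3098.2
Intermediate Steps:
T = -32/23 (T = 32/(3 - 26) = 32/(-23) = 32*(-1/23) = -32/23 ≈ -1.3913)
o(K, J) = J*K
(-3318 + o(T, 26)) + t(-20) = (-3318 + 26*(-32/23)) + (4 - 20)² = (-3318 - 832/23) + (-16)² = -77146/23 + 256 = -71258/23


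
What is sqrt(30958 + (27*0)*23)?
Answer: sqrt(30958) ≈ 175.95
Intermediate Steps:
sqrt(30958 + (27*0)*23) = sqrt(30958 + 0*23) = sqrt(30958 + 0) = sqrt(30958)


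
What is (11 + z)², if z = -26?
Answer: 225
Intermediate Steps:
(11 + z)² = (11 - 26)² = (-15)² = 225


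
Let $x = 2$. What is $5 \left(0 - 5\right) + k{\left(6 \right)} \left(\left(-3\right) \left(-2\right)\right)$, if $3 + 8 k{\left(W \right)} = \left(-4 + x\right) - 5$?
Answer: $- \frac{65}{2} \approx -32.5$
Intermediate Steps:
$k{\left(W \right)} = - \frac{5}{4}$ ($k{\left(W \right)} = - \frac{3}{8} + \frac{\left(-4 + 2\right) - 5}{8} = - \frac{3}{8} + \frac{-2 - 5}{8} = - \frac{3}{8} + \frac{1}{8} \left(-7\right) = - \frac{3}{8} - \frac{7}{8} = - \frac{5}{4}$)
$5 \left(0 - 5\right) + k{\left(6 \right)} \left(\left(-3\right) \left(-2\right)\right) = 5 \left(0 - 5\right) - \frac{5 \left(\left(-3\right) \left(-2\right)\right)}{4} = 5 \left(-5\right) - \frac{15}{2} = -25 - \frac{15}{2} = - \frac{65}{2}$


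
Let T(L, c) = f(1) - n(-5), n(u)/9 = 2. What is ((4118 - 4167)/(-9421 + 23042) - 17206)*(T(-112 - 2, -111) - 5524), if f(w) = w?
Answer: 1298605244475/13621 ≈ 9.5338e+7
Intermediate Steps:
n(u) = 18 (n(u) = 9*2 = 18)
T(L, c) = -17 (T(L, c) = 1 - 1*18 = 1 - 18 = -17)
((4118 - 4167)/(-9421 + 23042) - 17206)*(T(-112 - 2, -111) - 5524) = ((4118 - 4167)/(-9421 + 23042) - 17206)*(-17 - 5524) = (-49/13621 - 17206)*(-5541) = -234362975/13621*(-5541) = 1298605244475/13621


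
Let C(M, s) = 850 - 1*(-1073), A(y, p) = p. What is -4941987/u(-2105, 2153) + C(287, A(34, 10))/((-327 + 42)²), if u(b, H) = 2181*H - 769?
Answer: -130794851741/127115067300 ≈ -1.0289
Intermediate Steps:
u(b, H) = -769 + 2181*H
C(M, s) = 1923 (C(M, s) = 850 + 1073 = 1923)
-4941987/u(-2105, 2153) + C(287, A(34, 10))/((-327 + 42)²) = -4941987/(-769 + 2181*2153) + 1923/((-327 + 42)²) = -4941987/(-769 + 4695693) + 1923/((-285)²) = -4941987/4694924 + 1923/81225 = -4941987*1/4694924 + 1923*(1/81225) = -4941987/4694924 + 641/27075 = -130794851741/127115067300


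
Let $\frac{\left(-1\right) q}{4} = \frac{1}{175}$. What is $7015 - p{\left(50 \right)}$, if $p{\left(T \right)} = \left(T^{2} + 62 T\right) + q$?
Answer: $\frac{247629}{175} \approx 1415.0$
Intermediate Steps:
$q = - \frac{4}{175} \approx -0.022857$
$p{\left(T \right)} = - \frac{4}{175} + T^{2} + 62 T$ ($p{\left(T \right)} = \left(T^{2} + 62 T\right) - \frac{4}{175} = - \frac{4}{175} + T^{2} + 62 T$)
$7015 - p{\left(50 \right)} = 7015 - \left(- \frac{4}{175} + 50^{2} + 62 \cdot 50\right) = 7015 - \left(- \frac{4}{175} + 2500 + 3100\right) = 7015 - \frac{979996}{175} = \frac{247629}{175}$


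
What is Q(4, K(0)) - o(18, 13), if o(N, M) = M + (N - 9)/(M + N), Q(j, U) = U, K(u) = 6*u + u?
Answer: -412/31 ≈ -13.290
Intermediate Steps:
K(u) = 7*u
o(N, M) = M + (-9 + N)/(M + N)
Q(4, K(0)) - o(18, 13) = 7*0 - (-9 + 18 + 13² + 13*18)/(13 + 18) = 0 - (-9 + 18 + 169 + 234)/31 = 0 - 412/31 = -412/31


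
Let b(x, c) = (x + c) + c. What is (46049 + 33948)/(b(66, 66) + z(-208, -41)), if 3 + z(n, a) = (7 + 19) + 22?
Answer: 79997/243 ≈ 329.21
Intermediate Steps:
b(x, c) = x + 2*c (b(x, c) = (c + x) + c = x + 2*c)
z(n, a) = 45 (z(n, a) = -3 + ((7 + 19) + 22) = -3 + (26 + 22) = -3 + 48 = 45)
(46049 + 33948)/(b(66, 66) + z(-208, -41)) = (46049 + 33948)/((66 + 2*66) + 45) = 79997/((66 + 132) + 45) = 79997/(198 + 45) = 79997/243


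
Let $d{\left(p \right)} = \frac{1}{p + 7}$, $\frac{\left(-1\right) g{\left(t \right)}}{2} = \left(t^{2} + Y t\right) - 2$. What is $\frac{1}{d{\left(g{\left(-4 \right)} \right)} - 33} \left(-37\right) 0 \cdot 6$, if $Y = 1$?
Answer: $0$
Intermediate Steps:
$g{\left(t \right)} = 4 - 2 t - 2 t^{2}$ ($g{\left(t \right)} = - 2 \left(\left(t^{2} + 1 t\right) - 2\right) = - 2 \left(\left(t^{2} + t\right) - 2\right) = - 2 \left(\left(t + t^{2}\right) - 2\right) = - 2 \left(-2 + t + t^{2}\right) = 4 - 2 t - 2 t^{2}$)
$d{\left(p \right)} = \frac{1}{7 + p}$
$\frac{1}{d{\left(g{\left(-4 \right)} \right)} - 33} \left(-37\right) 0 \cdot 6 = \frac{1}{\frac{1}{7 - \left(-12 + 32\right)} - 33} \left(-37\right) 0 \cdot 6 = \frac{1}{\frac{1}{7 + \left(4 + 8 - 32\right)} - 33} \left(-37\right) 0 = \frac{1}{\frac{1}{7 - 20} - 33} \left(-37\right) 0 = \frac{1}{\frac{1}{-13} - 33} \left(-37\right) 0 = \frac{1}{- \frac{1}{13} - 33} \left(-37\right) 0 = \frac{1}{- \frac{430}{13}} \left(-37\right) 0 = \left(- \frac{13}{430}\right) \left(-37\right) 0 = \frac{481}{430} \cdot 0 = 0$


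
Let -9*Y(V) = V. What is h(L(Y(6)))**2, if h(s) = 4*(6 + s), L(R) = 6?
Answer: 2304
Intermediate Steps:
Y(V) = -V/9
h(s) = 24 + 4*s
h(L(Y(6)))**2 = (24 + 4*6)**2 = (24 + 24)**2 = 48**2 = 2304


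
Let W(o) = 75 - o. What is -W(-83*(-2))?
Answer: 91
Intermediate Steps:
-W(-83*(-2)) = -(75 - (-83)*(-2)) = -(75 - 1*166) = -(75 - 166) = -1*(-91) = 91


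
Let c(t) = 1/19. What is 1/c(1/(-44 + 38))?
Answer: 19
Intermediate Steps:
c(t) = 1/19
1/c(1/(-44 + 38)) = 1/(1/19) = 19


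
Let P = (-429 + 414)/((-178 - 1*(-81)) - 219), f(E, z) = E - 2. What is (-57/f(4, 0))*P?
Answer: -855/632 ≈ -1.3528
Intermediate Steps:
f(E, z) = -2 + E
P = 15/316 (P = -15/((-178 + 81) - 219) = -15/(-97 - 219) = -15/(-316) = -15*(-1/316) = 15/316 ≈ 0.047468)
(-57/f(4, 0))*P = -57/(-2 + 4)*(15/316) = -57/2*(15/316) = -57*1/2*(15/316) = -57/2*15/316 = -855/632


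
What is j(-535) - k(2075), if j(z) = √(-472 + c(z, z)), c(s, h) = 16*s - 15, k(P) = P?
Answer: -2075 + I*√9047 ≈ -2075.0 + 95.116*I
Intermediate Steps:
c(s, h) = -15 + 16*s
j(z) = √(-487 + 16*z) (j(z) = √(-472 + (-15 + 16*z)) = √(-487 + 16*z))
j(-535) - k(2075) = √(-487 + 16*(-535)) - 1*2075 = √(-487 - 8560) - 2075 = √(-9047) - 2075 = I*√9047 - 2075 = -2075 + I*√9047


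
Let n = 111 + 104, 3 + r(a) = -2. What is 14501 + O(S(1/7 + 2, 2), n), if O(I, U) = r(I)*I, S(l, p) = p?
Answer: 14491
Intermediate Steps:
r(a) = -5 (r(a) = -3 - 2 = -5)
n = 215
O(I, U) = -5*I
14501 + O(S(1/7 + 2, 2), n) = 14501 - 5*2 = 14501 - 10 = 14491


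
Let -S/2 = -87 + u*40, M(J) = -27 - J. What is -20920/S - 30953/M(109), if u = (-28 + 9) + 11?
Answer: 11175311/55352 ≈ 201.90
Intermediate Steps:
u = -8 (u = -19 + 11 = -8)
S = 814 (S = -2*(-87 - 8*40) = -2*(-87 - 320) = -2*(-407) = 814)
-20920/S - 30953/M(109) = -20920/814 - 30953/(-27 - 1*109) = -20920*1/814 - 30953/(-27 - 109) = -10460/407 - 30953/(-136) = -10460/407 - 30953*(-1/136) = -10460/407 + 30953/136 = 11175311/55352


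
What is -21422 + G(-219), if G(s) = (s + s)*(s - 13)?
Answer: 80194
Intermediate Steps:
G(s) = 2*s*(-13 + s) (G(s) = (2*s)*(-13 + s) = 2*s*(-13 + s))
-21422 + G(-219) = -21422 + 2*(-219)*(-13 - 219) = -21422 + 2*(-219)*(-232) = -21422 + 101616 = 80194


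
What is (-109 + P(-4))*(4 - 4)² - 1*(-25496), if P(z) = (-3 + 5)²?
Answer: 25496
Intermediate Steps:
P(z) = 4 (P(z) = 2² = 4)
(-109 + P(-4))*(4 - 4)² - 1*(-25496) = (-109 + 4)*(4 - 4)² - 1*(-25496) = -105*0² + 25496 = -105*0 + 25496 = 0 + 25496 = 25496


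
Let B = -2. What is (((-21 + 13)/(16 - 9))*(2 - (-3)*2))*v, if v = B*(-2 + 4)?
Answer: 256/7 ≈ 36.571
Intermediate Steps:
v = -4 (v = -2*(-2 + 4) = -2*2 = -4)
(((-21 + 13)/(16 - 9))*(2 - (-3)*2))*v = (((-21 + 13)/(16 - 9))*(2 - (-3)*2))*(-4) = ((-8/7)*(2 - 3*(-2)))*(-4) = ((-8*⅐)*(2 + 6))*(-4) = -8/7*8*(-4) = -64/7*(-4) = 256/7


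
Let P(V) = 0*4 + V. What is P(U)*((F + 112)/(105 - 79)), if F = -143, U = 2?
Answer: -31/13 ≈ -2.3846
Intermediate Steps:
P(V) = V (P(V) = 0 + V = V)
P(U)*((F + 112)/(105 - 79)) = 2*((-143 + 112)/(105 - 79)) = 2*(-31/26) = -31/13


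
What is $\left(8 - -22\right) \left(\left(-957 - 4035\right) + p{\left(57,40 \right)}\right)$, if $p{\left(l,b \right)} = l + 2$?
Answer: $-147990$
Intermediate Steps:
$p{\left(l,b \right)} = 2 + l$
$\left(8 - -22\right) \left(\left(-957 - 4035\right) + p{\left(57,40 \right)}\right) = \left(8 - -22\right) \left(\left(-957 - 4035\right) + \left(2 + 57\right)\right) = \left(8 + 22\right) \left(-4992 + 59\right) = 30 \left(-4933\right) = -147990$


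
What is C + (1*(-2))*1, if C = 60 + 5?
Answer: 63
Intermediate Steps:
C = 65
C + (1*(-2))*1 = 65 + (1*(-2))*1 = 65 - 2*1 = 65 - 2 = 63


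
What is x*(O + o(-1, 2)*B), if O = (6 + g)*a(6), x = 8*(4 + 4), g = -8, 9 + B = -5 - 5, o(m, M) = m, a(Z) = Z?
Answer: 448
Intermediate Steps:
B = -19 (B = -9 + (-5 - 5) = -9 - 10 = -19)
x = 64 (x = 8*8 = 64)
O = -12 (O = (6 - 8)*6 = -2*6 = -12)
x*(O + o(-1, 2)*B) = 64*(-12 - 1*(-19)) = 64*(-12 + 19) = 64*7 = 448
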